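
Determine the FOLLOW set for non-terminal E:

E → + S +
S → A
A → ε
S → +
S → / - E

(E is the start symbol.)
{ $, '+' }

To compute FOLLOW(E), find every occurrence of E on a right-hand side N → α E β: add FIRST(β) \ {ε}, and if β is empty or nullable also add FOLLOW(N). Iterate to a fixed point.

E is the start symbol, so $ ∈ FOLLOW(E).
In S → / - E: E is at the end, add FOLLOW(S)

The FOLLOW sets referred to above (computed the same way, to a fixed point):
  FOLLOW(S) = { '+' }

Taking the union: FOLLOW(E) = { $, '+' }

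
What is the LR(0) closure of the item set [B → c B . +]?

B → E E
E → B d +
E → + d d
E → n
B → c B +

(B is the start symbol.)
Start with: [B → c B . +]
The dot precedes the terminal '+', so nothing is added.

CLOSURE = { [B → c B . +] }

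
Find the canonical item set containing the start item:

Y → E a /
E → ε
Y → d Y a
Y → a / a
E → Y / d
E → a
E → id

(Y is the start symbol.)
{ [E → . Y / d], [E → . a], [E → . id], [E → .], [Y → . E a /], [Y → . a / a], [Y → . d Y a], [Y' → . Y] }

First, augment the grammar with Y' → Y
I₀ = CLOSURE({ [Y' → . Y] }):
  [Y' → . Y] has the dot before Y: add [Y → . E a /], [Y → . d Y a], [Y → . a / a]
  [Y → . E a /] has the dot before E: add [E → .], [E → . Y / d], [E → . a], [E → . id]
No further items can be added.

I₀ = { [E → . Y / d], [E → . a], [E → . id], [E → .], [Y → . E a /], [Y → . a / a], [Y → . d Y a], [Y' → . Y] }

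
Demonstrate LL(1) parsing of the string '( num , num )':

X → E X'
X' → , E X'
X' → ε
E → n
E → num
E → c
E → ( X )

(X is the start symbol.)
LL(1) parsing maintains a stack (initially the start symbol over $) and the input. At each step: if the stack top is a terminal, match it against the current input token; if it is a non-terminal N, replace it with the RHS of M[N, lookahead] (the unique production whose predict set contains the lookahead).

Stack is shown with the top on the left.

Stack          Input            Action
--------------------------------------
X $            ( num , num ) $  output X → E X'
E X' $         ( num , num ) $  output E → ( X )
( X ) X' $     ( num , num ) $  match '('
X ) X' $       num , num ) $    output X → E X'
E X' ) X' $    num , num ) $    output E → num
num X' ) X' $  num , num ) $    match 'num'
X' ) X' $      , num ) $        output X' → , E X'
, E X' ) X' $  , num ) $        match ','
E X' ) X' $    num ) $          output E → num
num X' ) X' $  num ) $          match 'num'
X' ) X' $      ) $              output X' → ε
) X' $         ) $              match ')'
X' $           $                output X' → ε
$              $                accept

The string is accepted.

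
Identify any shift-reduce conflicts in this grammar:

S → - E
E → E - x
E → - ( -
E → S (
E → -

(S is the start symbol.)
Yes — I3: [E → - .] vs [E → . -]; I4: [S → - E .] vs [E → E . - x]

A shift-reduce conflict occurs when an LR(0) state has both:
  - a complete (reduce) item [A → α .] (dot at the end), and
  - a shift item [B → β . c γ] (dot before a terminal).

Augment with S' → S and build the canonical LR(0) collection (I0 = CLOSURE({[S' → . S]}), then GOTO on every symbol after a dot until no new states appear). It has 11 states:
  I0: { [S → . - E], [S' → . S] }  — shift
  I1: { [E → . - ( -], [E → . -], [E → . E - x], [E → . S (], [S → - . E], [S → . - E] }  — shift
  I2: { [S' → S .] }  — accept
  I3: { [E → - . ( -], [E → - .], [E → . - ( -], [E → . -], [E → . E - x], [E → . S (], [S → - . E], [S → . - E] }  — shift, reduce
  I4: { [E → E . - x], [S → - E .] }  — shift, reduce
  I5: { [E → S . (] }  — shift
  I6: { [E → S ( .] }  — reduce
  I7: { [E → E - . x] }  — shift
  I8: { [E → E - x .] }  — reduce
  I9: { [E → - ( . -] }  — shift
  I10: { [E → - ( - .] }  — reduce

I3 contains reduce item [E → - .] and shift items [E → . -], [E → . - ( -], [E → - . ( -], [S → . - E] — shift-reduce conflict.
I4 contains reduce item [S → - E .] and shift item [E → E . - x] — shift-reduce conflict.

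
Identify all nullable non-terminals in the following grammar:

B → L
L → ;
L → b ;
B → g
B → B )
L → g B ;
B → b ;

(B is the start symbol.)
There are no ε-productions, so no non-terminal can derive ε.
No non-terminals are nullable.

Answer: None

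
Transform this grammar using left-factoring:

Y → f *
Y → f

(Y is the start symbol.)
Left-factoring transforms A → αβ₁ | αβ₂ into A → αA' and A' → β₁ | β₂
(α is the longest common prefix among the alternatives). Repeat until
no nonterminal has two alternatives with a common prefix.

Round 1: Y has alternatives sharing prefix 'f'. Introduce Y': Y → f Y'
  Add: Y' → *
  Add: Y' → ε

No remaining common prefixes — done.

Resulting grammar:
Y → f Y'
Y' → *
Y' → ε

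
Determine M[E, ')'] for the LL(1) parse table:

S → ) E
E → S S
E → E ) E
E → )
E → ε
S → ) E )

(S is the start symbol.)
E → S S, E → E ) E, E → ), E → ε

To find M[E, ')'], we find productions for E where ')' is in the predict set (PREDICT(N → α) = (FIRST(α) \ {ε}) ∪ (FOLLOW(N) if α ⇒* ε)).

Relevant sets:
  FIRST(S) = { ')' }
  FIRST(E) = { ')', ε }
  FOLLOW(E) = { $, ')' }

E → S S: PREDICT = { ')' }
  ')' is in predict set, so this production goes in M[E, ')']
E → E ) E: PREDICT = { ')' }
  ')' is in predict set, so this production goes in M[E, ')']
E → ): PREDICT = { ')' }
  ')' is in predict set, so this production goes in M[E, ')']
E → ε: PREDICT = { $, ')' }
  ')' is in predict set, so this production goes in M[E, ')']

M[E, ')'] = E → S S, E → E ) E, E → ), E → ε  (a multiply-defined cell — the grammar is not LL(1))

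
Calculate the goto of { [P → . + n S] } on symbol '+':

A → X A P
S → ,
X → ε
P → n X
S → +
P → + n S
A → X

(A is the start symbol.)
GOTO(I, '+') = CLOSURE({ [A → αX.β] : [A → α.Xβ] ∈ I, X = '+' })

Items with dot before '+', with the dot advanced:
  [P → . + n S] → [P → + . n S]
Closure adds nothing (no advanced item has the dot before a non-terminal).

GOTO = { [P → + . n S] }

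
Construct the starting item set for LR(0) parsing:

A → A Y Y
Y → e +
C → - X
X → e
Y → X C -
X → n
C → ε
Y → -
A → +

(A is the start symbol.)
First, augment the grammar with A' → A
I₀ = CLOSURE({ [A' → . A] }):
  [A' → . A] has the dot before A: add [A → . A Y Y], [A → . +]
No further items can be added.

I₀ = { [A → . +], [A → . A Y Y], [A' → . A] }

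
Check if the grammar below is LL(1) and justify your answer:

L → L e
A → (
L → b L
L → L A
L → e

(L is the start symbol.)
No. Predict set conflict for L: { 'b' }

A grammar is LL(1) if for each non-terminal N with multiple productions, the predict sets of those productions are pairwise disjoint, where PREDICT(N → α) = (FIRST(α) \ {ε}) ∪ (FOLLOW(N) if α ⇒* ε).

Relevant sets:
  FIRST(L) = { 'b', 'e' }

For L:
  PREDICT(L → L e) = { 'b', 'e' }
  PREDICT(L → b L) = { 'b' }
  PREDICT(L → L A) = { 'b', 'e' }
  PREDICT(L → e) = { 'e' }
A has a single production, so nothing to check there.

Conflict found: Predict set conflict for L: { 'b' }
The grammar is NOT LL(1).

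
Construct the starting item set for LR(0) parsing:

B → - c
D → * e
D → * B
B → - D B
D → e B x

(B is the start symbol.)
{ [B → . - D B], [B → . - c], [B' → . B] }

First, augment the grammar with B' → B
I₀ = CLOSURE({ [B' → . B] }):
  [B' → . B] has the dot before B: add [B → . - c], [B → . - D B]
No further items can be added.

I₀ = { [B → . - D B], [B → . - c], [B' → . B] }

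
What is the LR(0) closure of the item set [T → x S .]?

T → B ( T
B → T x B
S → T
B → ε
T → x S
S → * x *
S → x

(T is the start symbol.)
{ [T → x S .] }

To compute CLOSURE, for each item [A → α.Bβ] where B is a non-terminal, add [B → .γ] for all productions B → γ; repeat for the newly added items until nothing changes.

Start with: [T → x S .]
The dot is at the end, so nothing is added.

CLOSURE = { [T → x S .] }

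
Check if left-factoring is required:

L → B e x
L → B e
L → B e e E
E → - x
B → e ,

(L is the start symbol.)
Left-factoring is needed when two productions for the same non-terminal
share a common prefix on the right-hand side.

Productions for L:
  L → B e x
  L → B e
  L → B e e E

Found common prefix 'B e' in productions for L

Answer: Yes, L has productions with common prefix 'B e'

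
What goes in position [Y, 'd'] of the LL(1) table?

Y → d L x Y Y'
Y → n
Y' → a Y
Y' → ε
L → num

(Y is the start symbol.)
Y → d L x Y Y'

To find M[Y, 'd'], we find productions for Y where 'd' is in the predict set (PREDICT(N → α) = (FIRST(α) \ {ε}) ∪ (FOLLOW(N) if α ⇒* ε)).

Y → d L x Y Y': PREDICT = { 'd' }
  'd' is in predict set, so this production goes in M[Y, 'd']
Y → n: PREDICT = { 'n' }

M[Y, 'd'] = Y → d L x Y Y'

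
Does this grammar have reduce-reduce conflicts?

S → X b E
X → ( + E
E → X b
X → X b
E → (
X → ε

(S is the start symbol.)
Yes — I4: [X → .] vs [X → X b .]; I8: [E → X b .] vs [X → X b .]

Augment with S' → S and build the canonical LR(0) collection (I0 = CLOSURE({[S' → . S]}), then GOTO on every symbol after a dot until no new states appear). It has 11 states:
  I0: { [S → . X b E], [S' → . S], [X → . ( + E], [X → . X b], [X → .] }  — shift, reduce
  I1: { [X → ( . + E] }  — shift
  I2: { [S' → S .] }  — accept
  I3: { [S → X . b E], [X → X . b] }  — shift
  I4: { [E → . (], [E → . X b], [S → X b . E], [X → . ( + E], [X → . X b], [X → .], [X → X b .] }  — shift, 2 reduces
  I5: { [E → ( .], [X → ( . + E] }  — shift, reduce
  I6: { [S → X b E .] }  — reduce
  I7: { [E → X . b], [X → X . b] }  — shift
  I8: { [E → X b .], [X → X b .] }  — 2 reduces
  I9: { [E → . (], [E → . X b], [X → ( + . E], [X → . ( + E], [X → . X b], [X → .] }  — shift, reduce
  I10: { [X → ( + E .] }  — reduce

I4 contains complete items [X → .], [X → X b .] — reduce-reduce conflict.
I8 contains complete items [E → X b .], [X → X b .] — reduce-reduce conflict.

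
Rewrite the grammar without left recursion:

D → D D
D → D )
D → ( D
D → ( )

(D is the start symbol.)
D is directly left-recursive. The standard transformation for
  A → A α₁ | ... | A α_m | β₁ | ... | β_n
is
  A  → β₁ A' | ... | β_n A'
  A' → α₁ A' | ... | α_m A' | ε

D → ( D becomes D → ( D D'
D → ( ) becomes D → ( ) D'
D → D D becomes D' → D D'
D → D ) becomes D' → ) D'
Add D' → ε

Resulting grammar:
D → ( D D'
D → ( ) D'
D' → D D'
D' → ) D'
D' → ε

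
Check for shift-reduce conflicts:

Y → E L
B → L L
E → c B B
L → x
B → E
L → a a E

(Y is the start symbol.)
No shift-reduce conflicts

Augment with Y' → Y and build the canonical LR(0) collection (I0 = CLOSURE({[Y' → . Y]}), then GOTO on every symbol after a dot until no new states appear). It has 14 states:
  I0: { [E → . c B B], [Y → . E L], [Y' → . Y] }  — shift
  I1: { [L → . a a E], [L → . x], [Y → E . L] }  — shift
  I2: { [Y' → Y .] }  — accept
  I3: { [B → . E], [B → . L L], [E → . c B B], [E → c . B B], [L → . a a E], [L → . x] }  — shift
  I4: { [B → . E], [B → . L L], [E → . c B B], [E → c B . B], [L → . a a E], [L → . x] }  — shift
  I5: { [B → E .] }  — reduce
  I6: { [B → L . L], [L → . a a E], [L → . x] }  — shift
  I7: { [L → a . a E] }  — shift
  I8: { [L → x .] }  — reduce
  I9: { [E → . c B B], [L → a a . E] }  — shift
  I10: { [L → a a E .] }  — reduce
  I11: { [B → L L .] }  — reduce
  I12: { [E → c B B .] }  — reduce
  I13: { [Y → E L .] }  — reduce

No state contains both a complete item and a shift item.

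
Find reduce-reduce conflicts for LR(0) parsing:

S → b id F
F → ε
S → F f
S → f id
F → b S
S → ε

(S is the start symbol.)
Augment with S' → S and build the canonical LR(0) collection (I0 = CLOSURE({[S' → . S]}), then GOTO on every symbol after a dot until no new states appear). It has 11 states:
  I0: { [F → . b S], [F → .], [S → . F f], [S → . b id F], [S → . f id], [S → .], [S' → . S] }  — shift, 2 reduces
  I1: { [S → F . f] }  — shift
  I2: { [S' → S .] }  — accept
  I3: { [F → . b S], [F → .], [F → b . S], [S → . F f], [S → . b id F], [S → . f id], [S → .], [S → b . id F] }  — shift, 2 reduces
  I4: { [S → f . id] }  — shift
  I5: { [S → f id .] }  — reduce
  I6: { [F → b S .] }  — reduce
  I7: { [F → . b S], [F → .], [S → b id . F] }  — shift, reduce
  I8: { [S → b id F .] }  — reduce
  I9: { [F → . b S], [F → .], [F → b . S], [S → . F f], [S → . b id F], [S → . f id], [S → .] }  — shift, 2 reduces
  I10: { [S → F f .] }  — reduce

I0 contains complete items [F → .], [S → .] — reduce-reduce conflict.
I3 contains complete items [F → .], [S → .] — reduce-reduce conflict.
I9 contains complete items [F → .], [S → .] — reduce-reduce conflict.

Answer: Yes — I0: [F → .] vs [S → .]; I3: [F → .] vs [S → .]; I9: [F → .] vs [S → .]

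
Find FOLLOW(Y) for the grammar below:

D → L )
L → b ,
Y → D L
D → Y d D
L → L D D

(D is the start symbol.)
To compute FOLLOW(Y), find every occurrence of Y on a right-hand side N → α Y β: add FIRST(β) \ {ε}, and if β is empty or nullable also add FOLLOW(N). Iterate to a fixed point.

In D → Y d D: Y is followed by d D, add FIRST(d D) \ {ε} = { 'd' }

Taking the union: FOLLOW(Y) = { 'd' }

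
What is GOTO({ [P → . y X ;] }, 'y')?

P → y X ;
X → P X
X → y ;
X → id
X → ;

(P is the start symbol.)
{ [P → . y X ;], [P → y . X ;], [X → . ;], [X → . P X], [X → . id], [X → . y ;] }

GOTO(I, 'y') = CLOSURE({ [A → αX.β] : [A → α.Xβ] ∈ I, X = 'y' })

Items with dot before 'y', with the dot advanced:
  [P → . y X ;] → [P → y . X ;]
Closure of the advanced items:
  [P → y . X ;] has the dot before X: add [X → . P X], [X → . y ;], [X → . id], [X → . ;]
  [X → . P X] has the dot before P: add [P → . y X ;]

GOTO = { [P → . y X ;], [P → y . X ;], [X → . ;], [X → . P X], [X → . id], [X → . y ;] }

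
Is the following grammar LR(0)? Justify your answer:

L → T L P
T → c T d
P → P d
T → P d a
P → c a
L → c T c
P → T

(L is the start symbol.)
No. Shift-reduce conflict between [P → T .] and [L → . c T c]

Augment with L' → L and build the canonical LR(0) collection (I0 = CLOSURE({[L' → . L]}), then GOTO on every symbol after a dot until no new states appear). It has 16 states:
  I0: { [L → . T L P], [L → . c T c], [L' → . L], [P → . P d], [P → . T], [P → . c a], [T → . P d a], [T → . c T d] }  — shift
  I1: { [L' → L .] }  — accept
  I2: { [P → P . d], [T → P . d a] }  — shift
  I3: { [L → . T L P], [L → . c T c], [L → T . L P], [P → . P d], [P → . T], [P → . c a], [P → T .], [T → . P d a], [T → . c T d] }  — shift, reduce
  I4: { [L → c . T c], [P → . P d], [P → . T], [P → . c a], [P → c . a], [T → . P d a], [T → . c T d], [T → c . T d] }  — shift
  I5: { [L → c T . c], [P → T .], [T → c T . d] }  — shift, reduce
  I6: { [P → c a .] }  — reduce
  I7: { [P → . P d], [P → . T], [P → . c a], [P → c . a], [T → . P d a], [T → . c T d], [T → c . T d] }  — shift
  I8: { [P → T .], [T → c T . d] }  — shift, reduce
  I9: { [T → c T d .] }  — reduce
  I10: { [L → c T c .] }  — reduce
  I11: { [L → T L . P], [P → . P d], [P → . T], [P → . c a], [T → . P d a], [T → . c T d] }  — shift
  I12: { [L → T L P .], [P → P . d], [T → P . d a] }  — shift, reduce
  I13: { [P → T .] }  — reduce
  I14: { [P → P d .], [T → P d . a] }  — shift, reduce
  I15: { [T → P d a .] }  — reduce

Conflict in state I3:
  Shift-reduce conflict between [P → T .] and [L → . c T c]
So the grammar is NOT LR(0).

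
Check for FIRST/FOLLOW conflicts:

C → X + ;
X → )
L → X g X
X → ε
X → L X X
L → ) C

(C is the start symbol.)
Yes. X → ')' with FOLLOW(X) on { ')' }; X → L X X with FOLLOW(X) on { ')', 'g' }

Nullable non-terminals: X.
FIRST sets used below: FIRST(L) = { ')', 'g' }

X: nullable alternative(s) X → ε; FOLLOW(X) = { ')', '+', 'g' }
  X → ): FIRST \ {ε} = { ')' } — overlaps FOLLOW(X) on { ')' }: CONFLICT
  X → ε: FIRST \ {ε} = { } — this is the only nullable alternative, skip
  X → L X X: FIRST \ {ε} = { ')', 'g' } — overlaps FOLLOW(X) on { ')', 'g' }: CONFLICT

C, L have no nullable alternative, so no FIRST/FOLLOW check is needed there.

So the grammar has 2 FIRST/FOLLOW conflicts (marked CONFLICT above).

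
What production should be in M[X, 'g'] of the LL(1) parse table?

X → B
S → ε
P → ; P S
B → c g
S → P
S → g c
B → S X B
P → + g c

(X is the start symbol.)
X → B

To find M[X, 'g'], we find productions for X where 'g' is in the predict set (PREDICT(N → α) = (FIRST(α) \ {ε}) ∪ (FOLLOW(N) if α ⇒* ε)).

Relevant sets:
  FIRST(B) = { '+', ';', 'c', 'g' }

X → B: PREDICT = { '+', ';', 'c', 'g' }
  'g' is in predict set, so this production goes in M[X, 'g']

M[X, 'g'] = X → B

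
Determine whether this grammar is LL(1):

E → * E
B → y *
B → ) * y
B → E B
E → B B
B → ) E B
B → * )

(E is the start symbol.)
Relevant sets:
  FIRST(B) = { ')', '*', 'y' }
  FIRST(E) = { ')', '*', 'y' }

For E:
  PREDICT(E → '*' E) = { '*' }
  PREDICT(E → B B) = { ')', '*', 'y' }
For B:
  PREDICT(B → y '*') = { 'y' }
  PREDICT(B → ')' '*' y) = { ')' }
  PREDICT(B → E B) = { ')', '*', 'y' }
  PREDICT(B → ')' E B) = { ')' }
  PREDICT(B → '*' ')') = { '*' }

Conflict found: Predict set conflict for E: { '*' }
The grammar is NOT LL(1).

Answer: No. Predict set conflict for E: { '*' }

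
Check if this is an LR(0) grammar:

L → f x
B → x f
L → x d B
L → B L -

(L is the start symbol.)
A grammar is LR(0) if no state in the canonical LR(0) collection has:
  - both a shift item (dot before a terminal) and a complete item (shift-reduce conflict), or
  - two or more complete items (reduce-reduce conflict; the accept item [L' → L .] counts as a complete item here).

Augment with L' → L and build the canonical LR(0) collection (I0 = CLOSURE({[L' → . L]}), then GOTO on every symbol after a dot until no new states appear). It has 12 states:
  I0: { [B → . x f], [L → . B L -], [L → . f x], [L → . x d B], [L' → . L] }  — shift
  I1: { [B → . x f], [L → . B L -], [L → . f x], [L → . x d B], [L → B . L -] }  — shift
  I2: { [L' → L .] }  — accept
  I3: { [L → f . x] }  — shift
  I4: { [B → x . f], [L → x . d B] }  — shift
  I5: { [B → . x f], [L → x d . B] }  — shift
  I6: { [B → x f .] }  — reduce
  I7: { [L → x d B .] }  — reduce
  I8: { [B → x . f] }  — shift
  I9: { [L → f x .] }  — reduce
  I10: { [L → B L . -] }  — shift
  I11: { [L → B L - .] }  — reduce

Every state is either a pure shift/goto state or contains exactly one complete item and nothing to shift — no conflicts. The grammar is LR(0).

Answer: Yes, the grammar is LR(0)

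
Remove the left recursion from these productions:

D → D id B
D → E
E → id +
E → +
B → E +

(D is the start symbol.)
D → E D'
D' → id B D'
D' → ε
E → id +
E → +
B → E +

D is directly left-recursive. The standard transformation for
  A → A α₁ | ... | A α_m | β₁ | ... | β_n
is
  A  → β₁ A' | ... | β_n A'
  A' → α₁ A' | ... | α_m A' | ε

D → E becomes D → E D'
D → D id B becomes D' → id B D'
Add D' → ε

Productions for other non-terminals are unchanged:
  E → id +
  E → +
  B → E +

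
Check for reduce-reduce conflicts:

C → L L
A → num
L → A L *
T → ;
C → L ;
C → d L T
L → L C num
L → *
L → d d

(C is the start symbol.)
Yes — I18: [L → * .] vs [L → A L * .]

Augment with C' → C and build the canonical LR(0) collection (I0 = CLOSURE({[C' → . C]}), then GOTO on every symbol after a dot until no new states appear). It has 19 states:
  I0: { [A → . num], [C → . L ;], [C → . L L], [C → . d L T], [C' → . C], [L → . *], [L → . A L *], [L → . L C num], [L → . d d] }  — shift
  I1: { [L → * .] }  — reduce
  I2: { [A → . num], [L → . *], [L → . A L *], [L → . L C num], [L → . d d], [L → A . L *] }  — shift
  I3: { [C' → C .] }  — accept
  I4: { [A → . num], [C → . L ;], [C → . L L], [C → . d L T], [C → L . ;], [C → L . L], [L → . *], [L → . A L *], [L → . L C num], [L → . d d], [L → L . C num] }  — shift
  I5: { [A → . num], [C → d . L T], [L → . *], [L → . A L *], [L → . L C num], [L → . d d], [L → d . d] }  — shift
  I6: { [A → num .] }  — reduce
  I7: { [A → . num], [C → . L ;], [C → . L L], [C → . d L T], [C → d L . T], [L → . *], [L → . A L *], [L → . L C num], [L → . d d], [L → L . C num], [T → . ;] }  — shift
  I8: { [L → d . d], [L → d d .] }  — shift, reduce
  I9: { [L → d d .] }  — reduce
  I10: { [T → ; .] }  — reduce
  I11: { [L → L C . num] }  — shift
  I12: { [C → d L T .] }  — reduce
  I13: { [L → L C num .] }  — reduce
  I14: { [C → L ; .] }  — reduce
  I15: { [A → . num], [C → . L ;], [C → . L L], [C → . d L T], [C → L . ;], [C → L . L], [C → L L .], [L → . *], [L → . A L *], [L → . L C num], [L → . d d], [L → L . C num] }  — shift, reduce
  I16: { [A → . num], [C → . L ;], [C → . L L], [C → . d L T], [L → . *], [L → . A L *], [L → . L C num], [L → . d d], [L → A L . *], [L → L . C num] }  — shift
  I17: { [L → d . d] }  — shift
  I18: { [L → * .], [L → A L * .] }  — 2 reduces

I18 contains complete items [L → * .], [L → A L * .] — reduce-reduce conflict.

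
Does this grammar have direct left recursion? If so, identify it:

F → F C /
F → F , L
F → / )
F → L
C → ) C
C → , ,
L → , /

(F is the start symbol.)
Yes, F is left-recursive

Direct left recursion occurs when N → N α for some non-terminal N (the right-hand side begins with the left-hand side itself).

F → F C /: LEFT RECURSIVE (starts with F)
F → F , L: LEFT RECURSIVE (starts with F)
F → / ): starts with '/'
F → L: starts with L
C → ) C: starts with ')'
C → , ,: starts with ','
L → , /: starts with ','

The grammar has direct left recursion on: F.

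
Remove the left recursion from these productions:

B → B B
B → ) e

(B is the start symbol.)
B → ) e B'
B' → B B'
B' → ε

B is directly left-recursive. The standard transformation for
  A → A α₁ | ... | A α_m | β₁ | ... | β_n
is
  A  → β₁ A' | ... | β_n A'
  A' → α₁ A' | ... | α_m A' | ε

B → ) e becomes B → ) e B'
B → B B becomes B' → B B'
Add B' → ε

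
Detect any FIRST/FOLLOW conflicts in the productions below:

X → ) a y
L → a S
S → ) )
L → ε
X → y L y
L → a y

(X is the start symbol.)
Nullable non-terminals: L.

L: nullable alternative(s) L → ε; FOLLOW(L) = { 'y' }
  L → a S: FIRST \ {ε} = { 'a' } — disjoint from FOLLOW(L)
  L → ε: FIRST \ {ε} = { } — this is the only nullable alternative, skip
  L → a y: FIRST \ {ε} = { 'a' } — disjoint from FOLLOW(L)

S, X have no nullable alternative, so no FIRST/FOLLOW check is needed there.

No FIRST/FOLLOW conflicts found.

Answer: No FIRST/FOLLOW conflicts.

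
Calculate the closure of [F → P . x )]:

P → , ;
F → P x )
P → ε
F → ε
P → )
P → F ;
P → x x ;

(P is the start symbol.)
{ [F → P . x )] }

Start with: [F → P . x )]
The dot precedes the terminal x, so nothing is added.

CLOSURE = { [F → P . x )] }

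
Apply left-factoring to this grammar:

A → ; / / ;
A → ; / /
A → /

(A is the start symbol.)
A → ; / / A'
A' → ;
A' → ε
A → /

Left-factoring transforms A → αβ₁ | αβ₂ into A → αA' and A' → β₁ | β₂
(α is the longest common prefix among the alternatives). Repeat until
no nonterminal has two alternatives with a common prefix.

Round 1: A has alternatives sharing prefix '; / /'. Introduce A': A → ; / / A'
  Add: A' → ;
  Add: A' → ε

No remaining common prefixes — done.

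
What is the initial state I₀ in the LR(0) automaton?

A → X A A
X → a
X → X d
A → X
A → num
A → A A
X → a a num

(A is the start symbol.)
First, augment the grammar with A' → A
I₀ = CLOSURE({ [A' → . A] }):
  [A' → . A] has the dot before A: add [A → . X A A], [A → . X], [A → . num], [A → . A A]
  [A → . X A A] has the dot before X: add [X → . a], [X → . X d], [X → . a a num]
No further items can be added.

I₀ = { [A → . A A], [A → . X A A], [A → . X], [A → . num], [A' → . A], [X → . X d], [X → . a a num], [X → . a] }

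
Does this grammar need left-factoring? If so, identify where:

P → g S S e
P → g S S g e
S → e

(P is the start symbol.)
Left-factoring is needed when two productions for the same non-terminal
share a common prefix on the right-hand side.

Productions for P:
  P → g S S e
  P → g S S g e

Found common prefix 'g S S' in productions for P

Answer: Yes, P has productions with common prefix 'g S S'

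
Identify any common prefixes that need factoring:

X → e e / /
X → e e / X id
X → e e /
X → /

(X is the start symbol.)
Left-factoring is needed when two productions for the same non-terminal
share a common prefix on the right-hand side.

Productions for X:
  X → e e / /
  X → e e / X id
  X → e e /
  X → /

Found common prefix 'e e /' in productions for X

Answer: Yes, X has productions with common prefix 'e e /'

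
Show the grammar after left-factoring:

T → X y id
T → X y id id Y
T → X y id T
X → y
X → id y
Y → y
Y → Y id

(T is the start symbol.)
Left-factoring transforms A → αβ₁ | αβ₂ into A → αA' and A' → β₁ | β₂
(α is the longest common prefix among the alternatives). Repeat until
no nonterminal has two alternatives with a common prefix.

Round 1: T has alternatives sharing prefix 'X y id'. Introduce T': T → X y id T'
  Add: T' → ε
  Add: T' → id Y
  Add: T' → T

No remaining common prefixes — done.

Resulting grammar:
T → X y id T'
T' → ε
T' → id Y
T' → T
X → y
X → id y
Y → y
Y → Y id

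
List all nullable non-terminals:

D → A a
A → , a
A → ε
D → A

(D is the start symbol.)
{ 'A', 'D' }

ε-productions: A → ε
So A is immediately nullable.
D → A: every symbol on the right is nullable, so D is nullable too.
Every non-terminal is now nullable.
Nullable = { 'A', 'D' }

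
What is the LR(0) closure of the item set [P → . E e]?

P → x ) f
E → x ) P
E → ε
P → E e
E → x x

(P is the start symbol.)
{ [E → . x ) P], [E → . x x], [E → .], [P → . E e] }

To compute CLOSURE, for each item [A → α.Bβ] where B is a non-terminal, add [B → .γ] for all productions B → γ; repeat for the newly added items until nothing changes.

Start with: [P → . E e]
  [P → . E e] has the dot before E: add [E → . x ) P], [E → .], [E → . x x]
No further items can be added.

CLOSURE = { [E → . x ) P], [E → . x x], [E → .], [P → . E e] }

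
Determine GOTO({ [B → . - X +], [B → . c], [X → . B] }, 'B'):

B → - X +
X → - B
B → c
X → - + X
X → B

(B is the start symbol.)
{ [X → B .] }

GOTO(I, 'B') = CLOSURE({ [A → αX.β] : [A → α.Xβ] ∈ I, X = 'B' })

Items with dot before 'B', with the dot advanced:
  [X → . B] → [X → B .]
Closure adds nothing (no advanced item has the dot before a non-terminal).

GOTO = { [X → B .] }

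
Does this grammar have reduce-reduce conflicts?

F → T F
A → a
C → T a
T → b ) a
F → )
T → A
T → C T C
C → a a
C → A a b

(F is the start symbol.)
A reduce-reduce conflict occurs when an LR(0) state has two complete items [A → α .] and [B → β .] — both call for a reduction, and with no lookahead the parser cannot choose between them.

Augment with F' → F and build the canonical LR(0) collection (I0 = CLOSURE({[F' → . F]}), then GOTO on every symbol after a dot until no new states appear). It has 19 states:
  I0: { [A → . a], [C → . A a b], [C → . T a], [C → . a a], [F → . )], [F → . T F], [F' → . F], [T → . A], [T → . C T C], [T → . b ) a] }  — shift
  I1: { [F → ) .] }  — reduce
  I2: { [C → A . a b], [T → A .] }  — shift, reduce
  I3: { [A → . a], [C → . A a b], [C → . T a], [C → . a a], [T → . A], [T → . C T C], [T → . b ) a], [T → C . T C] }  — shift
  I4: { [F' → F .] }  — accept
  I5: { [A → . a], [C → . A a b], [C → . T a], [C → . a a], [C → T . a], [F → . )], [F → . T F], [F → T . F], [T → . A], [T → . C T C], [T → . b ) a] }  — shift
  I6: { [A → a .], [C → a . a] }  — shift, reduce
  I7: { [T → b . ) a] }  — shift
  I8: { [T → b ) . a] }  — shift
  I9: { [T → b ) a .] }  — reduce
  I10: { [C → a a .] }  — reduce
  I11: { [F → T F .] }  — reduce
  I12: { [A → a .], [C → T a .], [C → a . a] }  — shift, 2 reduces
  I13: { [A → . a], [C → . A a b], [C → . T a], [C → . a a], [C → T . a], [T → . A], [T → . C T C], [T → . b ) a], [T → C T . C] }  — shift
  I14: { [A → . a], [C → . A a b], [C → . T a], [C → . a a], [T → . A], [T → . C T C], [T → . b ) a], [T → C . T C], [T → C T C .] }  — shift, reduce
  I15: { [C → T . a] }  — shift
  I16: { [C → T a .] }  — reduce
  I17: { [C → A a . b] }  — shift
  I18: { [C → A a b .] }  — reduce

I12 contains complete items [A → a .], [C → T a .] — reduce-reduce conflict.

Answer: Yes — I12: [A → a .] vs [C → T a .]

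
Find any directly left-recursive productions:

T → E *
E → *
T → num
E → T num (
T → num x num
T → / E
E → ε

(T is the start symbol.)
T → E *: starts with E
E → *: starts with '*'
T → num: starts with num
E → T num (: starts with T
T → num x num: starts with num
T → / E: starts with '/'
E → ε: starts with ε

No direct left recursion found.

Answer: No direct left recursion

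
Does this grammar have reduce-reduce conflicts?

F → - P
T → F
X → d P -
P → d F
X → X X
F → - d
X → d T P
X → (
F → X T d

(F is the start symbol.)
Yes — I10: [P → d F .] vs [T → F .]

Augment with F' → F and build the canonical LR(0) collection (I0 = CLOSURE({[F' → . F]}), then GOTO on every symbol after a dot until no new states appear). It has 20 states:
  I0: { [F → . - P], [F → . - d], [F → . X T d], [F' → . F], [X → . (], [X → . X X], [X → . d P -], [X → . d T P] }  — shift
  I1: { [X → ( .] }  — reduce
  I2: { [F → - . P], [F → - . d], [P → . d F] }  — shift
  I3: { [F' → F .] }  — accept
  I4: { [F → . - P], [F → . - d], [F → . X T d], [F → X . T d], [T → . F], [X → . (], [X → . X X], [X → . d P -], [X → . d T P], [X → X . X] }  — shift
  I5: { [F → . - P], [F → . - d], [F → . X T d], [P → . d F], [T → . F], [X → . (], [X → . X X], [X → . d P -], [X → . d T P], [X → d . P -], [X → d . T P] }  — shift
  I6: { [T → F .] }  — reduce
  I7: { [X → d P . -] }  — shift
  I8: { [P → . d F], [X → d T . P] }  — shift
  I9: { [F → . - P], [F → . - d], [F → . X T d], [P → . d F], [P → d . F], [T → . F], [X → . (], [X → . X X], [X → . d P -], [X → . d T P], [X → d . P -], [X → d . T P] }  — shift
  I10: { [P → d F .], [T → F .] }  — 2 reduces
  I11: { [X → d T P .] }  — reduce
  I12: { [F → . - P], [F → . - d], [F → . X T d], [P → d . F], [X → . (], [X → . X X], [X → . d P -], [X → . d T P] }  — shift
  I13: { [P → d F .] }  — reduce
  I14: { [X → d P - .] }  — reduce
  I15: { [F → X T . d] }  — shift
  I16: { [F → . - P], [F → . - d], [F → . X T d], [F → X . T d], [T → . F], [X → . (], [X → . X X], [X → . d P -], [X → . d T P], [X → X . X], [X → X X .] }  — shift, reduce
  I17: { [F → X T d .] }  — reduce
  I18: { [F → - P .] }  — reduce
  I19: { [F → - d .], [F → . - P], [F → . - d], [F → . X T d], [P → d . F], [X → . (], [X → . X X], [X → . d P -], [X → . d T P] }  — shift, reduce

I10 contains complete items [P → d F .], [T → F .] — reduce-reduce conflict.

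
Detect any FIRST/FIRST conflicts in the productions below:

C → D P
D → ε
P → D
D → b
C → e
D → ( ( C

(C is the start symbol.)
FIRST sets of the non-terminals at (or reachable through a nullable prefix from) the front of some alternative:
  FIRST(D) = { '(', 'b', ε }
  FIRST(P) = { '(', 'b', ε }

Productions for C:
  C → D P: FIRST = { '(', 'b', ε }
  C → e: FIRST = { 'e' }
Productions for D:
  D → ε: FIRST = { ε }
  D → b: FIRST = { 'b' }
  D → ( ( C: FIRST = { '(' }
P has only one production, so no FIRST/FIRST conflict is possible there.

All alternatives of each non-terminal have pairwise disjoint FIRST sets.

Answer: No FIRST/FIRST conflicts.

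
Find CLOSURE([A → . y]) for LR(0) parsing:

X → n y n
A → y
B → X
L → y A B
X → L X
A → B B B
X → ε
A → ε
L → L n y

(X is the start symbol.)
{ [A → . y] }

To compute CLOSURE, for each item [A → α.Bβ] where B is a non-terminal, add [B → .γ] for all productions B → γ; repeat for the newly added items until nothing changes.

Start with: [A → . y]
The dot precedes the terminal y, so nothing is added.

CLOSURE = { [A → . y] }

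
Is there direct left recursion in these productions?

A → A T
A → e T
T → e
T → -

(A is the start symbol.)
Direct left recursion occurs when N → N α for some non-terminal N (the right-hand side begins with the left-hand side itself).

A → A T: LEFT RECURSIVE (starts with A)
A → e T: starts with e
T → e: starts with e
T → -: starts with '-'

The grammar has direct left recursion on: A.

Answer: Yes, A is left-recursive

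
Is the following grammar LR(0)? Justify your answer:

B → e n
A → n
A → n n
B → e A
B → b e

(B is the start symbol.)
No. Shift-reduce conflict between [A → n .] and [A → n . n]

A grammar is LR(0) if no state in the canonical LR(0) collection has:
  - both a shift item (dot before a terminal) and a complete item (shift-reduce conflict), or
  - two or more complete items (reduce-reduce conflict; the accept item [B' → B .] counts as a complete item here).

Augment with B' → B and build the canonical LR(0) collection (I0 = CLOSURE({[B' → . B]}), then GOTO on every symbol after a dot until no new states appear). It has 8 states:
  I0: { [B → . b e], [B → . e A], [B → . e n], [B' → . B] }  — shift
  I1: { [B' → B .] }  — accept
  I2: { [B → b . e] }  — shift
  I3: { [A → . n n], [A → . n], [B → e . A], [B → e . n] }  — shift
  I4: { [B → e A .] }  — reduce
  I5: { [A → n . n], [A → n .], [B → e n .] }  — shift, 2 reduces
  I6: { [A → n n .] }  — reduce
  I7: { [B → b e .] }  — reduce

Conflict in state I5:
  Shift-reduce conflict between [A → n .] and [A → n . n]
So the grammar is NOT LR(0).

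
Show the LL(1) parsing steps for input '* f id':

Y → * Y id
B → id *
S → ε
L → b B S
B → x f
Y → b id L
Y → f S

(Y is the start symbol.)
Stack is shown with the top on the left.

Stack     Input     Action
--------------------------
Y $       * f id $  output Y → * Y id
* Y id $  * f id $  match '*'
Y id $    f id $    output Y → f S
f S id $  f id $    match 'f'
S id $    id $      output S → ε
id $      id $      match 'id'
$         $         accept

The string is accepted.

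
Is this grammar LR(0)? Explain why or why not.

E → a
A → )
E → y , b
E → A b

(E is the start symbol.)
Yes, the grammar is LR(0)

Augment with E' → E and build the canonical LR(0) collection (I0 = CLOSURE({[E' → . E]}), then GOTO on every symbol after a dot until no new states appear). It has 9 states:
  I0: { [A → . )], [E → . A b], [E → . a], [E → . y , b], [E' → . E] }  — shift
  I1: { [A → ) .] }  — reduce
  I2: { [E → A . b] }  — shift
  I3: { [E' → E .] }  — accept
  I4: { [E → a .] }  — reduce
  I5: { [E → y . , b] }  — shift
  I6: { [E → y , . b] }  — shift
  I7: { [E → y , b .] }  — reduce
  I8: { [E → A b .] }  — reduce

Every state is either a pure shift/goto state or contains exactly one complete item and nothing to shift — no conflicts. The grammar is LR(0).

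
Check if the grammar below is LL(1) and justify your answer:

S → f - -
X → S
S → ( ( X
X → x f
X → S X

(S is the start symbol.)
A grammar is LL(1) if for each non-terminal N with multiple productions, the predict sets of those productions are pairwise disjoint, where PREDICT(N → α) = (FIRST(α) \ {ε}) ∪ (FOLLOW(N) if α ⇒* ε).

Relevant sets:
  FIRST(S) = { '(', 'f' }

For S:
  PREDICT(S → f '-' '-') = { 'f' }
  PREDICT(S → '(' '(' X) = { '(' }
For X:
  PREDICT(X → S) = { '(', 'f' }
  PREDICT(X → x f) = { 'x' }
  PREDICT(X → S X) = { '(', 'f' }

Conflict found: Predict set conflict for X: { '(', 'f' }
The grammar is NOT LL(1).

Answer: No. Predict set conflict for X: { '(', 'f' }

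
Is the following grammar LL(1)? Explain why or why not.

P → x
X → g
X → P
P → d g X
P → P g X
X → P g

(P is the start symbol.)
Relevant sets:
  FIRST(P) = { 'd', 'x' }

For P:
  PREDICT(P → x) = { 'x' }
  PREDICT(P → d g X) = { 'd' }
  PREDICT(P → P g X) = { 'd', 'x' }
For X:
  PREDICT(X → g) = { 'g' }
  PREDICT(X → P) = { 'd', 'x' }
  PREDICT(X → P g) = { 'd', 'x' }

Conflict found: Predict set conflict for P: { 'x' }
The grammar is NOT LL(1).

Answer: No. Predict set conflict for P: { 'x' }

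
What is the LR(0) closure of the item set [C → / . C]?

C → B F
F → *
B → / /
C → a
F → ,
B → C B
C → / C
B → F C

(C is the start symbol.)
To compute CLOSURE, for each item [A → α.Bβ] where B is a non-terminal, add [B → .γ] for all productions B → γ; repeat for the newly added items until nothing changes.

Start with: [C → / . C]
  [C → / . C] has the dot before C: add [C → . B F], [C → . a], [C → . / C]
  [C → . B F] has the dot before B: add [B → . / /], [B → . C B], [B → . F C]
  [B → . F C] has the dot before F: add [F → . *], [F → . ,]
No further items can be added.

CLOSURE = { [B → . / /], [B → . C B], [B → . F C], [C → . / C], [C → . B F], [C → . a], [C → / . C], [F → . *], [F → . ,] }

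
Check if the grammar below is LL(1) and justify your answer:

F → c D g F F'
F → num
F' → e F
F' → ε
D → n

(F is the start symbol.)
Relevant sets:
  FOLLOW(F') = { $, 'e' }

For F:
  PREDICT(F → c D g F F') = { 'c' }
  PREDICT(F → num) = { 'num' }
For F':
  PREDICT(F' → e F) = { 'e' }
  PREDICT(F' → ε) = { $, 'e' }
D has a single production, so nothing to check there.

Conflict found: Predict set conflict for F': { 'e' }
The grammar is NOT LL(1).

Answer: No. Predict set conflict for F': { 'e' }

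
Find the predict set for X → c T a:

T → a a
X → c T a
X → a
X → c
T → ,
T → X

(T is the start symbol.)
{ 'c' }

PREDICT(X → c T a) = (FIRST(RHS) \ {ε}) ∪ (FOLLOW(X) if ε ∈ FIRST(RHS), i.e. RHS ⇒* ε)
FIRST(c T a) = { 'c' }
ε ∉ FIRST(c T a), so FOLLOW(X) is not added.
PREDICT(X → c T a) = { 'c' }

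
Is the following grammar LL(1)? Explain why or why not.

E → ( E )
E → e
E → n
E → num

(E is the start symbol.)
For E:
  PREDICT(E → '(' E ')') = { '(' }
  PREDICT(E → e) = { 'e' }
  PREDICT(E → n) = { 'n' }
  PREDICT(E → num) = { 'num' }

All predict sets are disjoint. The grammar IS LL(1).

Answer: Yes, the grammar is LL(1).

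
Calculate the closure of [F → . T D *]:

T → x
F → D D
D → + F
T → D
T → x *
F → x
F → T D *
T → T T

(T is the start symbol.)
{ [D → . + F], [F → . T D *], [T → . D], [T → . T T], [T → . x *], [T → . x] }

To compute CLOSURE, for each item [A → α.Bβ] where B is a non-terminal, add [B → .γ] for all productions B → γ; repeat for the newly added items until nothing changes.

Start with: [F → . T D *]
  [F → . T D *] has the dot before T: add [T → . x], [T → . D], [T → . x *], [T → . T T]
  [T → . D] has the dot before D: add [D → . + F]
No further items can be added.

CLOSURE = { [D → . + F], [F → . T D *], [T → . D], [T → . T T], [T → . x *], [T → . x] }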